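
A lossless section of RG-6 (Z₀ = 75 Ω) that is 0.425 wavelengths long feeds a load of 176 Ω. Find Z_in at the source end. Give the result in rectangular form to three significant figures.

Z_in ≈ 91.2 + j70.9 Ω

βl = 2π × 0.425 = 153°
tan(βl) = tan(153°) = -0.51
Z_in = Z_0·(Z_L + jZ_0·tanβl)/(Z_0 + jZ_L·tanβl)
     = 75·(176 − j38.2)/(75 − j89.7)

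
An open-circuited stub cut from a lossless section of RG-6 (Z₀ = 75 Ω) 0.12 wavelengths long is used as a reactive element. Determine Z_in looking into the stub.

Z_in ≈ −j79.9 Ω

βl = 2π × 0.12 = 43.2°
tan(βl) = 0.939
For an open-circuited stub, Z_in = −jZ_0·cot(βl) = −jZ_0/tan(βl)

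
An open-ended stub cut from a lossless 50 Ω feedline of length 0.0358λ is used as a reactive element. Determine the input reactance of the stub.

βl = 2π × 0.0358 = 12.9°
tan(βl) = 0.229
For an open-ended stub, Z_in = −jZ_0·cot(βl) = −jZ_0/tan(βl)

X_in ≈ -219 Ω (capacitive)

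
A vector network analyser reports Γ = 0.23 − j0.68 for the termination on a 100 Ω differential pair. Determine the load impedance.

Z_L ≈ 45.9 − j129 Ω

Z_L = Z_0·(1 + Γ)/(1 − Γ) = 100·(1.23 − j0.68)/(0.77 + j0.68)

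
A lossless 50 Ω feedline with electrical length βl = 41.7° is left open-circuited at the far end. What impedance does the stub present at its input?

Z_in ≈ −j56.1 Ω

tan(βl) = 0.891
For an open-circuited stub, Z_in = −jZ_0·cot(βl) = −jZ_0/tan(βl)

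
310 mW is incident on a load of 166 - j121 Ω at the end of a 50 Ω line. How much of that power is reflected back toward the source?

|Γ| = |(116 − j121)/(216 − j121)| = 0.677
|Γ|² = 0.458
P_refl = |Γ|²·P_inc = 142 mW, P_del = (1 − |Γ|²)·P_inc = 168 mW

P_reflected ≈ 142 mW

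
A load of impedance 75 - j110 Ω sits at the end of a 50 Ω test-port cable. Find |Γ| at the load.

|Γ| ≈ 0.677

Γ = (Z_L − Z_0)/(Z_L + Z_0) = (25 − j110)/(125 − j110)
|Γ| = 113/167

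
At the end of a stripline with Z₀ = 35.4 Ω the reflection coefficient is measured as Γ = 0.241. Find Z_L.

Z_L ≈ 57.9 Ω

Z_L = Z_0·(1 + Γ)/(1 − Γ) = 35.4·(1.24)/(0.759)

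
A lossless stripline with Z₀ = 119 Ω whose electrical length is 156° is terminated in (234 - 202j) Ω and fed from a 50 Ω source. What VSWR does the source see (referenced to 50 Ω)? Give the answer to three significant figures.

tan(βl) = -0.445
Z_in = Z_0·(Z_L + jZ_0·tanβl)/(Z_0 + jZ_L·tanβl) = 339 + j173 Ω
Γ_s = (Z_in − Z_s)/(Z_in + Z_s) = (289 + j173)/(389 + j173), |Γ_s| = 0.791
VSWR = (1 + |Γ_s|)/(1 − |Γ_s|)

VSWR ≈ 8.57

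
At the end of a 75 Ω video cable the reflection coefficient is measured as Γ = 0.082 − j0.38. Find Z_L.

Z_L ≈ 64.5 − j57.7 Ω

Z_L = Z_0·(1 + Γ)/(1 − Γ) = 75·(1.08 − j0.38)/(0.918 + j0.38)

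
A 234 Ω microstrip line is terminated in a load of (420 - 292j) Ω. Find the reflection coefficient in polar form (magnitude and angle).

Γ ≈ 0.483 ∠ -33.4°

Γ = (Z_L − Z_0)/(Z_L + Z_0) = (186 − j292)/(654 − j292)
|Γ| = 346/716 = 0.483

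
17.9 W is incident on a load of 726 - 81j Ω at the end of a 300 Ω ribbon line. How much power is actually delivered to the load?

P_delivered ≈ 14.7 W

|Γ| = |(426 − j81)/(1026 − j81)| = 0.421
|Γ|² = 0.178
P_refl = |Γ|²·P_inc = 3.18 W, P_del = (1 − |Γ|²)·P_inc = 14.7 W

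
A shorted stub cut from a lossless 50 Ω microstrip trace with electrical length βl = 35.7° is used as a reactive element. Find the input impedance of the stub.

Z_in ≈ +j35.9 Ω

tan(βl) = 0.719
For a shorted stub, Z_in = jZ_0·tan(βl)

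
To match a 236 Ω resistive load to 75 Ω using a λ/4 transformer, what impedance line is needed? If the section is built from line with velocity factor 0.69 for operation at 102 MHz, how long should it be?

Z_qwt = √(Z_0·R_L) = √(75 × 236) = √17700
λ = 0.69·c/f = 2.03 m, so l = λ/4 = 0.507 m

Z_qwt ≈ 133 Ω; length ≈ 50.7 cm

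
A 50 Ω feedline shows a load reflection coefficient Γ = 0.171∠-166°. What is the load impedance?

Z_L = Z_0·(1 + Γ)/(1 − Γ) = 50·(0.834 − j0.0414)/(1.17 + j0.0414)

Z_L ≈ 35.7 − j3.04 Ω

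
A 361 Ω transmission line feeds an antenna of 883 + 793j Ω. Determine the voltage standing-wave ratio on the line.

Γ = (Z_L − Z_0)/(Z_L + Z_0) = (522 + j793)/(1244 + j793)
|Γ| = 949/1480 = 0.644
VSWR = (1 + |Γ|)/(1 − |Γ|) = 1.64/0.356

VSWR ≈ 4.61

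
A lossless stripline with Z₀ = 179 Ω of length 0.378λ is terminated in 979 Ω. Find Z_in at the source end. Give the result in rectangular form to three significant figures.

βl = 2π × 0.378 = 136°
tan(βl) = tan(136°) = -0.963
Z_in = Z_0·(Z_L + jZ_0·tanβl)/(Z_0 + jZ_L·tanβl)
     = 179·(979 − j172)/(179 − j943)

Z_in ≈ 65.7 + j173 Ω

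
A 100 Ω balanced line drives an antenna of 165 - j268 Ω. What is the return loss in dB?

Γ = (65 − j268)/(265 − j268), |Γ| = 0.732
RL = −20·log₁₀|Γ| = −20·log₁₀(0.732)

RL ≈ 2.71 dB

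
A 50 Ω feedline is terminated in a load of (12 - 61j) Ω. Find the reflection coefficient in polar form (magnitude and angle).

Γ = (Z_L − Z_0)/(Z_L + Z_0) = (-38 − j61)/(62 − j61)
|Γ| = 71.9/87 = 0.826

Γ ≈ 0.826 ∠ -77.4°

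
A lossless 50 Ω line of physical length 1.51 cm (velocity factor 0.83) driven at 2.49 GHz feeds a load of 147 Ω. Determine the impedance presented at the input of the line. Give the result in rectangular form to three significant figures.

Z_in ≈ 24.3 − j29.9 Ω

λ = v/f = 0.83·c / 2.49 GHz = 0.1 m
βl = 2π·l/λ = 2π × 0.151 = 54.4°
tan(βl) = tan(54.4°) = 1.39
Z_in = Z_0·(Z_L + jZ_0·tanβl)/(Z_0 + jZ_L·tanβl)
     = 50·(147 + j69.7)/(50 + j205)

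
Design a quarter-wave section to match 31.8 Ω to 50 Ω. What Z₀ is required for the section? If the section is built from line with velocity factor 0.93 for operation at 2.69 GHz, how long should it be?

Z_qwt = √(Z_0·R_L) = √(50 × 31.8) = √1590
λ = 0.93·c/f = 0.104 m, so l = λ/4 = 0.0259 m

Z_qwt ≈ 39.9 Ω; length ≈ 2.59 cm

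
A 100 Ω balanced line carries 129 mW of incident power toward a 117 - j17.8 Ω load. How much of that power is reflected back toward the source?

|Γ| = |(17 − j17.8)/(217 − j17.8)| = 0.113
|Γ|² = 0.0128
P_refl = |Γ|²·P_inc = 1.65 mW, P_del = (1 − |Γ|²)·P_inc = 127 mW

P_reflected ≈ 1.65 mW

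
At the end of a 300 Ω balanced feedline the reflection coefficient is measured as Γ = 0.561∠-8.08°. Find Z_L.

Z_L = Z_0·(1 + Γ)/(1 − Γ) = 300·(1.56 − j0.0789)/(0.445 + j0.0789)

Z_L ≈ 1010 − j232 Ω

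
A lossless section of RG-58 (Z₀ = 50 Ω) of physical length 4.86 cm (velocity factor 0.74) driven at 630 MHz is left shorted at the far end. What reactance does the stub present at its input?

λ = v/f = 0.74·c / 630 MHz = 0.352 m
βl = 2π·l/λ = 2π × 0.138 = 49.7°
tan(βl) = 1.18
For a shorted stub, Z_in = jZ_0·tan(βl)

X_in ≈ 58.9 Ω (inductive)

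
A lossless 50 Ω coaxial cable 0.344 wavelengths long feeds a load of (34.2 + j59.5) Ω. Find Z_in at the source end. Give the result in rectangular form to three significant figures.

βl = 2π × 0.344 = 124°
tan(βl) = tan(124°) = -1.49
Z_in = Z_0·(Z_L + jZ_0·tanβl)/(Z_0 + jZ_L·tanβl)
     = 50·(34.2 − j15.1)/(139 − j51)

Z_in ≈ 12.6 − j0.795 Ω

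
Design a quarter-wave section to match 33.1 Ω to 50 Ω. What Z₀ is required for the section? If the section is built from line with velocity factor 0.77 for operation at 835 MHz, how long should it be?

Z_qwt = √(Z_0·R_L) = √(50 × 33.1) = √1655
λ = 0.77·c/f = 0.277 m, so l = λ/4 = 0.0692 m

Z_qwt ≈ 40.7 Ω; length ≈ 6.92 cm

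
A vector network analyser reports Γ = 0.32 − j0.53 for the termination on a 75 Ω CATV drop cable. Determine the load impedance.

Z_L ≈ 62.2 − j107 Ω

Z_L = Z_0·(1 + Γ)/(1 − Γ) = 75·(1.32 − j0.53)/(0.68 + j0.53)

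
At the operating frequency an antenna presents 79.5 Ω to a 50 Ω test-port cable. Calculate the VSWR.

VSWR ≈ 1.59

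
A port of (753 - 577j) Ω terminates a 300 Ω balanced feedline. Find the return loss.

RL ≈ 4.28 dB

Γ = (453 − j577)/(1053 − j577), |Γ| = 0.611
RL = −20·log₁₀|Γ| = −20·log₁₀(0.611)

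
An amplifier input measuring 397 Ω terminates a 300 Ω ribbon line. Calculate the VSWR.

Γ = (397 − 300)/(397 + 300) = 0.139
VSWR = (1 + 0.139)/(1 − 0.139)

VSWR ≈ 1.32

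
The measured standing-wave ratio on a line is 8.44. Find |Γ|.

|Γ| ≈ 0.788

|Γ| = (S − 1)/(S + 1) = (8.44 − 1)/(8.44 + 1) = 7.44/9.44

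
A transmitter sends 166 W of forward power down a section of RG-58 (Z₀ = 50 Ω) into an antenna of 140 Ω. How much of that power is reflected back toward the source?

Γ = (140 − 50)/(140 + 50) = 0.474
|Γ|² = 0.224
P_refl = |Γ|²·P_inc = 37.2 W, P_del = (1 − |Γ|²)·P_inc = 129 W

P_reflected ≈ 37.2 W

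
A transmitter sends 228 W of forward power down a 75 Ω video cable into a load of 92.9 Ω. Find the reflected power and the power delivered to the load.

Γ = (92.9 − 75)/(92.9 + 75) = 0.107
|Γ|² = 0.0114
P_refl = |Γ|²·P_inc = 2.59 W, P_del = (1 − |Γ|²)·P_inc = 225 W

P_reflected ≈ 2.59 W; P_delivered ≈ 225 W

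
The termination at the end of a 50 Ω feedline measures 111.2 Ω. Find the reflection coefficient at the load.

Γ = 0.38

Γ = (Z_L − Z_0)/(Z_L + Z_0) = (111.2 − 50)/(111.2 + 50) = 61.2/161.2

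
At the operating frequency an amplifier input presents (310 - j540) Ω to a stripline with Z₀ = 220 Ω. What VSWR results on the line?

Γ = (Z_L − Z_0)/(Z_L + Z_0) = (90 − j540)/(530 − j540)
|Γ| = 547/757 = 0.724
VSWR = (1 + |Γ|)/(1 − |Γ|) = 1.72/0.276

VSWR ≈ 6.23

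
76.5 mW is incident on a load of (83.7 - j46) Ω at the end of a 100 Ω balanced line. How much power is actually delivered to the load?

|Γ| = |(-16.3 − j46)/(183.7 − j46)| = 0.258
|Γ|² = 0.0664
P_refl = |Γ|²·P_inc = 5.08 mW, P_del = (1 − |Γ|²)·P_inc = 71.4 mW

P_delivered ≈ 71.4 mW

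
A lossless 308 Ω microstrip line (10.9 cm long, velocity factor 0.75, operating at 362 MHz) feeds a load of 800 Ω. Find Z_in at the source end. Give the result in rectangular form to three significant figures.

λ = v/f = 0.75·c / 362 MHz = 0.622 m
βl = 2π·l/λ = 2π × 0.175 = 63.1°
tan(βl) = tan(63.1°) = 1.97
Z_in = Z_0·(Z_L + jZ_0·tanβl)/(Z_0 + jZ_L·tanβl)
     = 308·(800 + j608)/(308 + j1580)

Z_in ≈ 144 − j128 Ω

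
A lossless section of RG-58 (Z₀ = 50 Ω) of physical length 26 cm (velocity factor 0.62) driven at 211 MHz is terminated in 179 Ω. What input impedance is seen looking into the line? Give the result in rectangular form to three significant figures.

Z_in ≈ 15 + j13.3 Ω

λ = v/f = 0.62·c / 211 MHz = 0.882 m
βl = 2π·l/λ = 2π × 0.295 = 106°
tan(βl) = tan(106°) = -3.45
Z_in = Z_0·(Z_L + jZ_0·tanβl)/(Z_0 + jZ_L·tanβl)
     = 50·(179 − j172)/(50 − j617)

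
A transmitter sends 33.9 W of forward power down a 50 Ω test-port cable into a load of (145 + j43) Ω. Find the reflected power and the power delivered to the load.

|Γ| = |(95 + j43)/(195 + j43)| = 0.522
|Γ|² = 0.273
P_refl = |Γ|²·P_inc = 9.24 W, P_del = (1 − |Γ|²)·P_inc = 24.7 W

P_reflected ≈ 9.24 W; P_delivered ≈ 24.7 W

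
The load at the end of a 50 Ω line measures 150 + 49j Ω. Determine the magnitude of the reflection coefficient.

Γ = (Z_L − Z_0)/(Z_L + Z_0) = (100 + j49)/(200 + j49)
|Γ| = 111/206

|Γ| ≈ 0.541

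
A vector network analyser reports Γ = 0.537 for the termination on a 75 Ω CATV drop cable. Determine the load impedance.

Z_L ≈ 249 Ω

Z_L = Z_0·(1 + Γ)/(1 − Γ) = 75·(1.54)/(0.463)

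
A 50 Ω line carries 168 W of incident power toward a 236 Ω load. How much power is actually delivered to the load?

P_delivered ≈ 96.9 W

Γ = (236 − 50)/(236 + 50) = 0.65
|Γ|² = 0.423
P_refl = |Γ|²·P_inc = 71.1 W, P_del = (1 − |Γ|²)·P_inc = 96.9 W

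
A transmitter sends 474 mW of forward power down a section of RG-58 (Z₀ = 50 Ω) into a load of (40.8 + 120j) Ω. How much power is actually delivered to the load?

P_delivered ≈ 171 mW

|Γ| = |(-9.2 + j120)/(90.8 + j120)| = 0.8
|Γ|² = 0.64
P_refl = |Γ|²·P_inc = 303 mW, P_del = (1 − |Γ|²)·P_inc = 171 mW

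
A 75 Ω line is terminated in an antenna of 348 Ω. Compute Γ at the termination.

Γ = (Z_L − Z_0)/(Z_L + Z_0) = (348 − 75)/(348 + 75) = 273/423

Γ = 0.645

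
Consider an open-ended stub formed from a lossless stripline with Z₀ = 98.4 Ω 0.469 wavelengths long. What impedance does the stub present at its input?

Z_in ≈ +j499 Ω

βl = 2π × 0.469 = 169°
tan(βl) = -0.197
For an open-ended stub, Z_in = −jZ_0·cot(βl) = −jZ_0/tan(βl)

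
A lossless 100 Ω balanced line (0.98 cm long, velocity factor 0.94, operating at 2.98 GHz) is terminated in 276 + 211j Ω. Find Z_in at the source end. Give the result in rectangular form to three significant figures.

Z_in ≈ 91.2 − j158 Ω

λ = v/f = 0.94·c / 2.98 GHz = 0.0946 m
βl = 2π·l/λ = 2π × 0.104 = 37.3°
tan(βl) = tan(37.3°) = 0.761
Z_in = Z_0·(Z_L + jZ_0·tanβl)/(Z_0 + jZ_L·tanβl)
     = 100·(276 + j287)/(-60.6 + j210)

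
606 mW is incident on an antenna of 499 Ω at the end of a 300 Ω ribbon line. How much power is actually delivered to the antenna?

P_delivered ≈ 568 mW

Γ = (499 − 300)/(499 + 300) = 0.249
|Γ|² = 0.062
P_refl = |Γ|²·P_inc = 37.6 mW, P_del = (1 − |Γ|²)·P_inc = 568 mW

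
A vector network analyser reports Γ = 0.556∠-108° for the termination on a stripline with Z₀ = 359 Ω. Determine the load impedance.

Z_L = Z_0·(1 + Γ)/(1 − Γ) = 359·(0.828 − j0.529)/(1.17 + j0.529)

Z_L ≈ 150 − j230 Ω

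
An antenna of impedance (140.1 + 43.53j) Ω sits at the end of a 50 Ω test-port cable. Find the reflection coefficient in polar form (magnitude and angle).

Γ = (Z_L − Z_0)/(Z_L + Z_0) = (90.1 + j43.53)/(190.1 + j43.53)
|Γ| = 100/195 = 0.513

Γ ≈ 0.513 ∠ 12.9°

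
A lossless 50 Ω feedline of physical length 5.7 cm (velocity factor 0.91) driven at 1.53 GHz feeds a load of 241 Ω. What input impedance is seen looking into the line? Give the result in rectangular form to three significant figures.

λ = v/f = 0.91·c / 1.53 GHz = 0.178 m
βl = 2π·l/λ = 2π × 0.319 = 115°
tan(βl) = tan(115°) = -2.14
Z_in = Z_0·(Z_L + jZ_0·tanβl)/(Z_0 + jZ_L·tanβl)
     = 50·(241 − j107)/(50 − j517)

Z_in ≈ 12.5 + j22.1 Ω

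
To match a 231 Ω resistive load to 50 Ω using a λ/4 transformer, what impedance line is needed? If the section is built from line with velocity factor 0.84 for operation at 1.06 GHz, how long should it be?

Z_qwt ≈ 107 Ω; length ≈ 5.94 cm

Z_qwt = √(Z_0·R_L) = √(50 × 231) = √11550
λ = 0.84·c/f = 0.238 m, so l = λ/4 = 0.0594 m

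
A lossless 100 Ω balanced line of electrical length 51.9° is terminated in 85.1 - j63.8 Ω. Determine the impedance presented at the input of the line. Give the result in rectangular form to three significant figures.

Z_in ≈ 50 + j5.2 Ω

tan(βl) = tan(51.9°) = 1.28
Z_in = Z_0·(Z_L + jZ_0·tanβl)/(Z_0 + jZ_L·tanβl)
     = 100·(85.1 + j63.7)/(181 + j109)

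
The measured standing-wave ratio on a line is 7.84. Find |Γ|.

|Γ| ≈ 0.774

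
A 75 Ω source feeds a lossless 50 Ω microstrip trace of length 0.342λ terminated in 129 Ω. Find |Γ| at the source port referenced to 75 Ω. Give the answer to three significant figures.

βl = 2π × 0.342 = 123°
tan(βl) = -1.53
Z_in = Z_0·(Z_L + jZ_0·tanβl)/(Z_0 + jZ_L·tanβl) = 26 + j26.1 Ω
Γ_s = (Z_in − Z_s)/(Z_in + Z_s) = (-49 + j26.1)/(101 + j26.1), |Γ_s| = 0.532

|Γ| ≈ 0.532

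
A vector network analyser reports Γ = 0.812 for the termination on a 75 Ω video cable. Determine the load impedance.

Z_L ≈ 723 Ω

Z_L = Z_0·(1 + Γ)/(1 − Γ) = 75·(1.81)/(0.188)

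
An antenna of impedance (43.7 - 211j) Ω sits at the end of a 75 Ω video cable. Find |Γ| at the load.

Γ = (Z_L − Z_0)/(Z_L + Z_0) = (-31.3 − j211)/(118.7 − j211)
|Γ| = 213/242

|Γ| ≈ 0.881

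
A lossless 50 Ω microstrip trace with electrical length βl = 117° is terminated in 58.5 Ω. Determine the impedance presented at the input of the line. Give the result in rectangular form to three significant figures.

tan(βl) = tan(117°) = -1.96
Z_in = Z_0·(Z_L + jZ_0·tanβl)/(Z_0 + jZ_L·tanβl)
     = 50·(58.5 − j98.1)/(50 − j115)

Z_in ≈ 45.2 + j5.77 Ω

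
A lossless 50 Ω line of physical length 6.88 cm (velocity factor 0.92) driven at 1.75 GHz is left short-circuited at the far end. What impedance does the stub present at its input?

λ = v/f = 0.92·c / 1.75 GHz = 0.158 m
βl = 2π·l/λ = 2π × 0.436 = 157°
tan(βl) = -0.424
For a short-circuited stub, Z_in = jZ_0·tan(βl)

Z_in ≈ −j21.2 Ω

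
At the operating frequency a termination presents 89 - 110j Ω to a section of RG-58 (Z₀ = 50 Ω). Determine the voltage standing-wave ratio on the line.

VSWR ≈ 4.85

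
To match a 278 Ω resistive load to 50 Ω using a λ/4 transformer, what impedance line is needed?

Z_qwt ≈ 118 Ω

Z_qwt = √(Z_0·R_L) = √(50 × 278) = √13900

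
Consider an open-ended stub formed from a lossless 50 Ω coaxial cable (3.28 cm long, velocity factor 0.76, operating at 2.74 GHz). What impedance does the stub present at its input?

λ = v/f = 0.76·c / 2.74 GHz = 0.0832 m
βl = 2π·l/λ = 2π × 0.394 = 142°
tan(βl) = -0.784
For an open-ended stub, Z_in = −jZ_0·cot(βl) = −jZ_0/tan(βl)

Z_in ≈ +j63.8 Ω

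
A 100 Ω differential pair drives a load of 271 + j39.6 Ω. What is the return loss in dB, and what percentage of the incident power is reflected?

RL ≈ 6.55 dB; 22.1% of incident power reflected

Γ = (171 + j39.6)/(371 + j39.6), |Γ| = 0.47
RL = −20·log₁₀(0.47) = 6.55 dB
P_refl/P_inc = |Γ|² = 0.221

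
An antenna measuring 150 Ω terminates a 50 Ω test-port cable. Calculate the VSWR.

For a purely resistive load, VSWR = R_L/Z_0 or Z_0/R_L (whichever > 1) = 150/50

VSWR ≈ 3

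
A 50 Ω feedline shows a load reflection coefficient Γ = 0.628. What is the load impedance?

Z_L ≈ 219 Ω

Z_L = Z_0·(1 + Γ)/(1 − Γ) = 50·(1.63)/(0.372)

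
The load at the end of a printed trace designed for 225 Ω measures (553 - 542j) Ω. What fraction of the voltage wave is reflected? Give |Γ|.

Γ = (Z_L − Z_0)/(Z_L + Z_0) = (328 − j542)/(778 − j542)
|Γ| = 634/948

|Γ| ≈ 0.668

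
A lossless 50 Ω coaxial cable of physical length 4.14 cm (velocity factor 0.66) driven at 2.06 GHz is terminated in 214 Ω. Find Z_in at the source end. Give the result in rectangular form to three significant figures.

Z_in ≈ 52.5 + j81.2 Ω

λ = v/f = 0.66·c / 2.06 GHz = 0.0961 m
βl = 2π·l/λ = 2π × 0.431 = 155°
tan(βl) = tan(155°) = -0.465
Z_in = Z_0·(Z_L + jZ_0·tanβl)/(Z_0 + jZ_L·tanβl)
     = 50·(214 − j23.2)/(50 − j99.5)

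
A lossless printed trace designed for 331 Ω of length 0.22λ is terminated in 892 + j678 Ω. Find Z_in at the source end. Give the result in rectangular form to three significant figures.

βl = 2π × 0.22 = 79.2°
tan(βl) = tan(79.2°) = 5.24
Z_in = Z_0·(Z_L + jZ_0·tanβl)/(Z_0 + jZ_L·tanβl)
     = 331·(892 + j2410)/(-3220 + j4680)

Z_in ≈ 86.3 − j123 Ω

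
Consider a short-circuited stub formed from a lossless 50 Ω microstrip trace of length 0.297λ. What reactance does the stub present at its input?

βl = 2π × 0.297 = 107°
tan(βl) = -3.29
For a short-circuited stub, Z_in = jZ_0·tan(βl)

X_in ≈ -164 Ω (capacitive)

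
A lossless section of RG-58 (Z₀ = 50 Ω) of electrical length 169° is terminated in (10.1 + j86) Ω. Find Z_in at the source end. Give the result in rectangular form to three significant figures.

tan(βl) = tan(169°) = -0.194
Z_in = Z_0·(Z_L + jZ_0·tanβl)/(Z_0 + jZ_L·tanβl)
     = 50·(10.1 + j76.3)/(66.7 − j1.96)

Z_in ≈ 5.88 + j57.3 Ω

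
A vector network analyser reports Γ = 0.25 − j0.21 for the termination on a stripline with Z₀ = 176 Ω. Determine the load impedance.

Z_L = Z_0·(1 + Γ)/(1 − Γ) = 176·(1.25 − j0.21)/(0.75 + j0.21)

Z_L ≈ 259 − j122 Ω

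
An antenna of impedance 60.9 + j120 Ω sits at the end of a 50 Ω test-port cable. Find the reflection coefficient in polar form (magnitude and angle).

Γ ≈ 0.737 ∠ 37.6°

Γ = (Z_L − Z_0)/(Z_L + Z_0) = (10.9 + j120)/(110.9 + j120)
|Γ| = 120/163 = 0.737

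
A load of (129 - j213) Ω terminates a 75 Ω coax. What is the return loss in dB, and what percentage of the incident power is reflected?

Γ = (54 − j213)/(204 − j213), |Γ| = 0.745
RL = −20·log₁₀(0.745) = 2.56 dB
P_refl/P_inc = |Γ|² = 0.555

RL ≈ 2.56 dB; 55.5% of incident power reflected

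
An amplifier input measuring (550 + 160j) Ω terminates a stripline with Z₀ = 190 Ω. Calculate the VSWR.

Γ = (Z_L − Z_0)/(Z_L + Z_0) = (360 + j160)/(740 + j160)
|Γ| = 394/757 = 0.52
VSWR = (1 + |Γ|)/(1 − |Γ|) = 1.52/0.48

VSWR ≈ 3.17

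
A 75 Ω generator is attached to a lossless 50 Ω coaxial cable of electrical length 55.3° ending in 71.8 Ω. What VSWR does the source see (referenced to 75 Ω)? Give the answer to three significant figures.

VSWR ≈ 1.89

tan(βl) = 1.44
Z_in = Z_0·(Z_L + jZ_0·tanβl)/(Z_0 + jZ_L·tanβl) = 41.8 − j14.5 Ω
Γ_s = (Z_in − Z_s)/(Z_in + Z_s) = (-33.2 − j14.5)/(117 − j14.5), |Γ_s| = 0.308
VSWR = (1 + |Γ_s|)/(1 − |Γ_s|)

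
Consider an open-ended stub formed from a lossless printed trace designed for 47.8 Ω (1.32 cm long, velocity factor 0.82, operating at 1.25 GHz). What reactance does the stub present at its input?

X_in ≈ -107 Ω (capacitive)

λ = v/f = 0.82·c / 1.25 GHz = 0.197 m
βl = 2π·l/λ = 2π × 0.0671 = 24.1°
tan(βl) = 0.448
For an open-ended stub, Z_in = −jZ_0·cot(βl) = −jZ_0/tan(βl)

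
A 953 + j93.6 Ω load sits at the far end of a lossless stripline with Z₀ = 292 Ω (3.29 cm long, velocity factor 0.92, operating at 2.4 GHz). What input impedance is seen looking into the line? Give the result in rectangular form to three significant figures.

Z_in ≈ 91.6 + j51.9 Ω

λ = v/f = 0.92·c / 2.4 GHz = 0.115 m
βl = 2π·l/λ = 2π × 0.286 = 103°
tan(βl) = tan(103°) = -4.33
Z_in = Z_0·(Z_L + jZ_0·tanβl)/(Z_0 + jZ_L·tanβl)
     = 292·(953 − j1170)/(698 − j4130)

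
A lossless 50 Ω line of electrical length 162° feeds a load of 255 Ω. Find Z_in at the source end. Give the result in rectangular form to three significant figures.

Z_in ≈ 75.3 + j108 Ω

tan(βl) = tan(162°) = -0.325
Z_in = Z_0·(Z_L + jZ_0·tanβl)/(Z_0 + jZ_L·tanβl)
     = 50·(255 − j16.2)/(50 − j82.9)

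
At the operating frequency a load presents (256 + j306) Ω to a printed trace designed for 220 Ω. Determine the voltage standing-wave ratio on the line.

VSWR ≈ 3.39

Γ = (Z_L − Z_0)/(Z_L + Z_0) = (36 + j306)/(476 + j306)
|Γ| = 308/566 = 0.544
VSWR = (1 + |Γ|)/(1 − |Γ|) = 1.54/0.456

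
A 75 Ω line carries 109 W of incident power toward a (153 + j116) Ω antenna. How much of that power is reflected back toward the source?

P_reflected ≈ 32.5 W

|Γ| = |(78 + j116)/(228 + j116)| = 0.546
|Γ|² = 0.299
P_refl = |Γ|²·P_inc = 32.5 W, P_del = (1 − |Γ|²)·P_inc = 76.5 W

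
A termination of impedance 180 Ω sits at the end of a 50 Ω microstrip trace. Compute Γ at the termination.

Γ = 0.565

Γ = (Z_L − Z_0)/(Z_L + Z_0) = (180 − 50)/(180 + 50) = 130/230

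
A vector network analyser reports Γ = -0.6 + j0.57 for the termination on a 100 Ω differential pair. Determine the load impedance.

Z_L ≈ 10.9 + j39.5 Ω

Z_L = Z_0·(1 + Γ)/(1 − Γ) = 100·(0.4 + j0.57)/(1.6 − j0.57)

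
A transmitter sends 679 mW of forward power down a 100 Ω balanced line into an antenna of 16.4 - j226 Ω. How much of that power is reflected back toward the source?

P_reflected ≈ 610 mW

|Γ| = |(-83.6 − j226)/(116.4 − j226)| = 0.948
|Γ|² = 0.898
P_refl = |Γ|²·P_inc = 610 mW, P_del = (1 − |Γ|²)·P_inc = 68.9 mW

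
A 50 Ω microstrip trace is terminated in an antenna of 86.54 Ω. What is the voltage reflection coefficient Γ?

Γ = 0.268

Γ = (Z_L − Z_0)/(Z_L + Z_0) = (86.54 − 50)/(86.54 + 50) = 36.54/136.5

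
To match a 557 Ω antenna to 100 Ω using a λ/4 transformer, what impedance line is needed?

Z_qwt ≈ 236 Ω

Z_qwt = √(Z_0·R_L) = √(100 × 557) = √55700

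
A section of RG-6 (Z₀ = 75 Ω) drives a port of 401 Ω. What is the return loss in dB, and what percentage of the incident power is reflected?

RL ≈ 3.29 dB; 46.9% of incident power reflected

Γ = (401 − 75)/(401 + 75) = 0.685
RL = −20·log₁₀(0.685) = 3.29 dB
P_refl/P_inc = |Γ|² = 0.469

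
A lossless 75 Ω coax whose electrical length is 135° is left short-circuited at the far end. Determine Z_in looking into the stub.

Z_in ≈ −j75 Ω

tan(βl) = -1
For a short-circuited stub, Z_in = jZ_0·tan(βl)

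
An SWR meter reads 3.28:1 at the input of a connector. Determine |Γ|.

|Γ| = (S − 1)/(S + 1) = (3.28 − 1)/(3.28 + 1) = 2.28/4.28

|Γ| ≈ 0.533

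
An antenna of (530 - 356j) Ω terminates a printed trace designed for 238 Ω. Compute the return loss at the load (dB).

Γ = (292 − j356)/(768 − j356), |Γ| = 0.544
RL = −20·log₁₀|Γ| = −20·log₁₀(0.544)

RL ≈ 5.29 dB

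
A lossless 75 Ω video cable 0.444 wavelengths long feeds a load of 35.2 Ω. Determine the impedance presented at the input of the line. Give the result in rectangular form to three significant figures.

βl = 2π × 0.444 = 160°
tan(βl) = tan(160°) = -0.367
Z_in = Z_0·(Z_L + jZ_0·tanβl)/(Z_0 + jZ_L·tanβl)
     = 75·(35.2 − j27.5)/(75 − j12.9)

Z_in ≈ 38.8 − j20.9 Ω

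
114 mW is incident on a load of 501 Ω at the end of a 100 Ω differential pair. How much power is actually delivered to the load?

Γ = (501 − 100)/(501 + 100) = 0.667
|Γ|² = 0.445
P_refl = |Γ|²·P_inc = 50.8 mW, P_del = (1 − |Γ|²)·P_inc = 63.2 mW

P_delivered ≈ 63.2 mW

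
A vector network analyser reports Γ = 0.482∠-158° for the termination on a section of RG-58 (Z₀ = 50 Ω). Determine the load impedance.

Z_L ≈ 18.1 − j8.49 Ω

Z_L = Z_0·(1 + Γ)/(1 − Γ) = 50·(0.553 − j0.181)/(1.45 + j0.181)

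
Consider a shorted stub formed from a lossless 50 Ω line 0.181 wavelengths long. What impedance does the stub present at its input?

βl = 2π × 0.181 = 65.2°
tan(βl) = 2.16
For a shorted stub, Z_in = jZ_0·tan(βl)

Z_in ≈ +j108 Ω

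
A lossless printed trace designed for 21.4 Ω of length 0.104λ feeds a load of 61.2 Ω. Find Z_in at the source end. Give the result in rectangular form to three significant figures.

βl = 2π × 0.104 = 37.4°
tan(βl) = tan(37.4°) = 0.766
Z_in = Z_0·(Z_L + jZ_0·tanβl)/(Z_0 + jZ_L·tanβl)
     = 21.4·(61.2 + j16.4)/(21.4 + j46.9)

Z_in ≈ 16.8 − j20.3 Ω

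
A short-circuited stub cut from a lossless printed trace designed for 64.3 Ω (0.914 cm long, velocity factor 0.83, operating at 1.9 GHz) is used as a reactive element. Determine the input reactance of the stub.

X_in ≈ 30.1 Ω (inductive)

λ = v/f = 0.83·c / 1.9 GHz = 0.131 m
βl = 2π·l/λ = 2π × 0.0697 = 25.1°
tan(βl) = 0.469
For a short-circuited stub, Z_in = jZ_0·tan(βl)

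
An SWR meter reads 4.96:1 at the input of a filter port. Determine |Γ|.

|Γ| = (S − 1)/(S + 1) = (4.96 − 1)/(4.96 + 1) = 3.96/5.96

|Γ| ≈ 0.664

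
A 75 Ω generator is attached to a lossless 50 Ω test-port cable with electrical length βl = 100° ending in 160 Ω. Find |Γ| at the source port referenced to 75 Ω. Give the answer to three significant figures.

tan(βl) = -5.67
Z_in = Z_0·(Z_L + jZ_0·tanβl)/(Z_0 + jZ_L·tanβl) = 16.1 + j7.93 Ω
Γ_s = (Z_in − Z_s)/(Z_in + Z_s) = (-58.9 + j7.93)/(91.1 + j7.93), |Γ_s| = 0.651

|Γ| ≈ 0.651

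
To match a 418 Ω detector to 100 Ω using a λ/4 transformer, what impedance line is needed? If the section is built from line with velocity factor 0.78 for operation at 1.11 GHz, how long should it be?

Z_qwt = √(Z_0·R_L) = √(100 × 418) = √41800
λ = 0.78·c/f = 0.211 m, so l = λ/4 = 0.0527 m

Z_qwt ≈ 204 Ω; length ≈ 5.27 cm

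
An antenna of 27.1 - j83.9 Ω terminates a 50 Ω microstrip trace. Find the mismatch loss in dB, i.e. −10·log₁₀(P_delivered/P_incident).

Γ = (-22.9 − j83.9)/(77.1 − j83.9), |Γ| = 0.763
|Γ|² = 0.583, so P_del/P_inc = 1 − |Γ|² = 0.417
ML = −10·log₁₀(1 − |Γ|²)

mismatch loss ≈ 3.79 dB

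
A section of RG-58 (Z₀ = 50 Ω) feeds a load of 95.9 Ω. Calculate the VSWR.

Γ = (95.9 − 50)/(95.9 + 50) = 0.315
VSWR = (1 + 0.315)/(1 − 0.315)

VSWR ≈ 1.92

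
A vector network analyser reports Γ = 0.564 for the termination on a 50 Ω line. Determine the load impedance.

Z_L ≈ 179 Ω

Z_L = Z_0·(1 + Γ)/(1 − Γ) = 50·(1.56)/(0.436)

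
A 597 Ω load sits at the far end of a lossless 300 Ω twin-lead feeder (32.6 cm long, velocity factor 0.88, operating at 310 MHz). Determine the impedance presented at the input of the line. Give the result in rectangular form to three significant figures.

Z_in ≈ 256 + j189 Ω

λ = v/f = 0.88·c / 310 MHz = 0.852 m
βl = 2π·l/λ = 2π × 0.383 = 138°
tan(βl) = tan(138°) = -0.906
Z_in = Z_0·(Z_L + jZ_0·tanβl)/(Z_0 + jZ_L·tanβl)
     = 300·(597 − j272)/(300 − j541)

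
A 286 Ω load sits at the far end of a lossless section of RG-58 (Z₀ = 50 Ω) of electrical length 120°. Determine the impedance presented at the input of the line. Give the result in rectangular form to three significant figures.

tan(βl) = tan(120°) = -1.73
Z_in = Z_0·(Z_L + jZ_0·tanβl)/(Z_0 + jZ_L·tanβl)
     = 50·(286 − j86.6)/(50 − j495)

Z_in ≈ 11.5 + j27.7 Ω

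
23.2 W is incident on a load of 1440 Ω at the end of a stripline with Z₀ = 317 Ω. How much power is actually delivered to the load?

Γ = (1440 − 317)/(1440 + 317) = 0.639
|Γ|² = 0.409
P_refl = |Γ|²·P_inc = 9.48 W, P_del = (1 − |Γ|²)·P_inc = 13.7 W

P_delivered ≈ 13.7 W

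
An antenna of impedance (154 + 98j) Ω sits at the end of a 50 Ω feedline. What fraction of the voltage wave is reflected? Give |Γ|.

|Γ| ≈ 0.631

Γ = (Z_L − Z_0)/(Z_L + Z_0) = (104 + j98)/(204 + j98)
|Γ| = 143/226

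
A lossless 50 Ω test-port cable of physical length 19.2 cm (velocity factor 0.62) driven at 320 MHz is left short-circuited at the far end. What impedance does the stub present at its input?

Z_in ≈ −j90.5 Ω

λ = v/f = 0.62·c / 320 MHz = 0.581 m
βl = 2π·l/λ = 2π × 0.33 = 119°
tan(βl) = -1.81
For a short-circuited stub, Z_in = jZ_0·tan(βl)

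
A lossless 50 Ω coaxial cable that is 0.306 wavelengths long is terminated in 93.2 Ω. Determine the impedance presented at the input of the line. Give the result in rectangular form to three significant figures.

Z_in ≈ 29.3 + j12.6 Ω

βl = 2π × 0.306 = 110°
tan(βl) = tan(110°) = -2.72
Z_in = Z_0·(Z_L + jZ_0·tanβl)/(Z_0 + jZ_L·tanβl)
     = 50·(93.2 − j136)/(50 − j254)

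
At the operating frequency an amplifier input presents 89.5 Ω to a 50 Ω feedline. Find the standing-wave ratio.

For a purely resistive load, VSWR = R_L/Z_0 or Z_0/R_L (whichever > 1) = 89.5/50

VSWR ≈ 1.79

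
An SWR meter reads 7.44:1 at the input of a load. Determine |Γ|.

|Γ| = (S − 1)/(S + 1) = (7.44 − 1)/(7.44 + 1) = 6.44/8.44

|Γ| ≈ 0.763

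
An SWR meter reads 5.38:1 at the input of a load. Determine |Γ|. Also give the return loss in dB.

|Γ| = (S − 1)/(S + 1) = (5.38 − 1)/(5.38 + 1) = 4.38/6.38
RL = −20·log₁₀|Γ| = −20·log₁₀(0.687)

|Γ| ≈ 0.687; return loss ≈ 3.27 dB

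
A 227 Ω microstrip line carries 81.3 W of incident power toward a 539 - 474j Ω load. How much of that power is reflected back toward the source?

P_reflected ≈ 32.3 W

|Γ| = |(312 − j474)/(766 − j474)| = 0.63
|Γ|² = 0.397
P_refl = |Γ|²·P_inc = 32.3 W, P_del = (1 − |Γ|²)·P_inc = 49 W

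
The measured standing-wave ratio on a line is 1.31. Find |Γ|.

|Γ| = (S − 1)/(S + 1) = (1.31 − 1)/(1.31 + 1) = 0.31/2.31

|Γ| ≈ 0.134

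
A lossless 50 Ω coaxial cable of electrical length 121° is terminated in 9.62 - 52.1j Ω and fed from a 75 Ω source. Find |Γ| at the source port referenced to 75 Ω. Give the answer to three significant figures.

|Γ| ≈ 0.777

tan(βl) = -1.66
Z_in = Z_0·(Z_L + jZ_0·tanβl)/(Z_0 + jZ_L·tanβl) = 56.5 + j160 Ω
Γ_s = (Z_in − Z_s)/(Z_in + Z_s) = (-18.5 + j160)/(132 + j160), |Γ_s| = 0.777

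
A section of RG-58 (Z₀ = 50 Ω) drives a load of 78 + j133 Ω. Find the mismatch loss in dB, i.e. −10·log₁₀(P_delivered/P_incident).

mismatch loss ≈ 3.39 dB

Γ = (28 + j133)/(128 + j133), |Γ| = 0.736
|Γ|² = 0.542, so P_del/P_inc = 1 − |Γ|² = 0.458
ML = −10·log₁₀(1 − |Γ|²)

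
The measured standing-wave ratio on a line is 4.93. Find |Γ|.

|Γ| ≈ 0.663

|Γ| = (S − 1)/(S + 1) = (4.93 − 1)/(4.93 + 1) = 3.93/5.93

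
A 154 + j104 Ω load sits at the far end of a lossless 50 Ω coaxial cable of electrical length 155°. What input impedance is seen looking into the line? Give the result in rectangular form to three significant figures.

tan(βl) = tan(155°) = -0.466
Z_in = Z_0·(Z_L + jZ_0·tanβl)/(Z_0 + jZ_L·tanβl)
     = 50·(154 + j80.7)/(98.5 − j71.8)

Z_in ≈ 31.5 + j64 Ω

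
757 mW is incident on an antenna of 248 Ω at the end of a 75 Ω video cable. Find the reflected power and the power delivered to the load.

P_reflected ≈ 217 mW; P_delivered ≈ 540 mW

Γ = (248 − 75)/(248 + 75) = 0.536
|Γ|² = 0.287
P_refl = |Γ|²·P_inc = 217 mW, P_del = (1 − |Γ|²)·P_inc = 540 mW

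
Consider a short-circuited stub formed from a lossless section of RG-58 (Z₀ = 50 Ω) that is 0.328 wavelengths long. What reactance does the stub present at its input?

X_in ≈ -93.7 Ω (capacitive)

βl = 2π × 0.328 = 118°
tan(βl) = -1.87
For a short-circuited stub, Z_in = jZ_0·tan(βl)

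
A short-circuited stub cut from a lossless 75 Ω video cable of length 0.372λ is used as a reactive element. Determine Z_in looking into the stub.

Z_in ≈ −j77.9 Ω

βl = 2π × 0.372 = 134°
tan(βl) = -1.04
For a short-circuited stub, Z_in = jZ_0·tan(βl)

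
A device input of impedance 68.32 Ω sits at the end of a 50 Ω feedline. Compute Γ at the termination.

Γ = 0.155

Γ = (Z_L − Z_0)/(Z_L + Z_0) = (68.32 − 50)/(68.32 + 50) = 18.32/118.3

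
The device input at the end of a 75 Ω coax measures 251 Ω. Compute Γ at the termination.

Γ = (Z_L − Z_0)/(Z_L + Z_0) = (251 − 75)/(251 + 75) = 176/326

Γ = 0.54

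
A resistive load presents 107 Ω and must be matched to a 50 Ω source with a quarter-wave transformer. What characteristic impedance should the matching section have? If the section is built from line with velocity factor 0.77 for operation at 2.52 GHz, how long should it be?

Z_qwt = √(Z_0·R_L) = √(50 × 107) = √5350
λ = 0.77·c/f = 0.0917 m, so l = λ/4 = 0.0229 m

Z_qwt ≈ 73.1 Ω; length ≈ 2.29 cm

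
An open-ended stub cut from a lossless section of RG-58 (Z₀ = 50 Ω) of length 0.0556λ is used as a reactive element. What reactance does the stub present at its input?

X_in ≈ -137 Ω (capacitive)

βl = 2π × 0.0556 = 20°
tan(βl) = 0.364
For an open-ended stub, Z_in = −jZ_0·cot(βl) = −jZ_0/tan(βl)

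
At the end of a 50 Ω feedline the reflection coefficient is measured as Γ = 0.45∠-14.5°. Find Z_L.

Z_L ≈ 120 − j34 Ω

Z_L = Z_0·(1 + Γ)/(1 − Γ) = 50·(1.44 − j0.113)/(0.564 + j0.113)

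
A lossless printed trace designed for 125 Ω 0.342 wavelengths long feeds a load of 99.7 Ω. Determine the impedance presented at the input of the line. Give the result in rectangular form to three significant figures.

Z_in ≈ 134 − j27.9 Ω

βl = 2π × 0.342 = 123°
tan(βl) = tan(123°) = -1.53
Z_in = Z_0·(Z_L + jZ_0·tanβl)/(Z_0 + jZ_L·tanβl)
     = 125·(99.7 − j192)/(125 − j153)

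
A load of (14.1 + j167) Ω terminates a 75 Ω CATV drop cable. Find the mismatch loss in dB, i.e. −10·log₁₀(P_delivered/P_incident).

Γ = (-60.9 + j167)/(89.1 + j167), |Γ| = 0.939
|Γ|² = 0.882, so P_del/P_inc = 1 − |Γ|² = 0.118
ML = −10·log₁₀(1 − |Γ|²)

mismatch loss ≈ 9.28 dB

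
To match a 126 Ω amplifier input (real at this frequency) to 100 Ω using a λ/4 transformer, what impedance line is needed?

Z_qwt ≈ 112 Ω

Z_qwt = √(Z_0·R_L) = √(100 × 126) = √12600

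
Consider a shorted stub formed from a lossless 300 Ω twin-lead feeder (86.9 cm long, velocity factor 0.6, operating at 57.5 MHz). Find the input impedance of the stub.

Z_in ≈ −j1710 Ω

λ = v/f = 0.6·c / 57.5 MHz = 3.13 m
βl = 2π·l/λ = 2π × 0.278 = 99.9°
tan(βl) = -5.71
For a shorted stub, Z_in = jZ_0·tan(βl)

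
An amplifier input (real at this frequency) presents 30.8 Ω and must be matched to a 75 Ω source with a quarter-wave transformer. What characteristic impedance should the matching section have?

Z_qwt = √(Z_0·R_L) = √(75 × 30.8) = √2310

Z_qwt ≈ 48.1 Ω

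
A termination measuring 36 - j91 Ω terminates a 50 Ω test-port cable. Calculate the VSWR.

VSWR ≈ 6.56

Γ = (Z_L − Z_0)/(Z_L + Z_0) = (-14 − j91)/(86 − j91)
|Γ| = 92.1/125 = 0.735
VSWR = (1 + |Γ|)/(1 − |Γ|) = 1.74/0.265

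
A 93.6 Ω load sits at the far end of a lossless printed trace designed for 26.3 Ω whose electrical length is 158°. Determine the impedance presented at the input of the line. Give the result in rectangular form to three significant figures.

Z_in ≈ 35.5 + j40.4 Ω

tan(βl) = tan(158°) = -0.404
Z_in = Z_0·(Z_L + jZ_0·tanβl)/(Z_0 + jZ_L·tanβl)
     = 26.3·(93.6 − j10.6)/(26.3 − j37.8)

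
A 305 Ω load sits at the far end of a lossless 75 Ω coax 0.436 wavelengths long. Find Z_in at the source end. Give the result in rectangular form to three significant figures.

Z_in ≈ 90.2 + j124 Ω

βl = 2π × 0.436 = 157°
tan(βl) = tan(157°) = -0.425
Z_in = Z_0·(Z_L + jZ_0·tanβl)/(Z_0 + jZ_L·tanβl)
     = 75·(305 − j31.9)/(75 − j130)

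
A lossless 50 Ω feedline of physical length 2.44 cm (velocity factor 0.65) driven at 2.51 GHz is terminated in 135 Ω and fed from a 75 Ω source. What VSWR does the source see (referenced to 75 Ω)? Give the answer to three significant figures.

VSWR ≈ 3.73

λ = v/f = 0.65·c / 2.51 GHz = 0.0777 m
βl = 2π·l/λ = 2π × 0.314 = 113°
tan(βl) = -2.35
Z_in = Z_0·(Z_L + jZ_0·tanβl)/(Z_0 + jZ_L·tanβl) = 21.3 + j17.9 Ω
Γ_s = (Z_in − Z_s)/(Z_in + Z_s) = (-53.7 + j17.9)/(96.3 + j17.9), |Γ_s| = 0.577
VSWR = (1 + |Γ_s|)/(1 − |Γ_s|)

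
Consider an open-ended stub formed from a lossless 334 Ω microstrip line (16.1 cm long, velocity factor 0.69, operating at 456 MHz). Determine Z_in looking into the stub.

λ = v/f = 0.69·c / 456 MHz = 0.454 m
βl = 2π·l/λ = 2π × 0.355 = 128°
tan(βl) = -1.29
For an open-ended stub, Z_in = −jZ_0·cot(βl) = −jZ_0/tan(βl)

Z_in ≈ +j258 Ω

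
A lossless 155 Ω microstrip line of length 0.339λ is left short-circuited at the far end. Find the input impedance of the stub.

βl = 2π × 0.339 = 122°
tan(βl) = -1.6
For a short-circuited stub, Z_in = jZ_0·tan(βl)

Z_in ≈ −j248 Ω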